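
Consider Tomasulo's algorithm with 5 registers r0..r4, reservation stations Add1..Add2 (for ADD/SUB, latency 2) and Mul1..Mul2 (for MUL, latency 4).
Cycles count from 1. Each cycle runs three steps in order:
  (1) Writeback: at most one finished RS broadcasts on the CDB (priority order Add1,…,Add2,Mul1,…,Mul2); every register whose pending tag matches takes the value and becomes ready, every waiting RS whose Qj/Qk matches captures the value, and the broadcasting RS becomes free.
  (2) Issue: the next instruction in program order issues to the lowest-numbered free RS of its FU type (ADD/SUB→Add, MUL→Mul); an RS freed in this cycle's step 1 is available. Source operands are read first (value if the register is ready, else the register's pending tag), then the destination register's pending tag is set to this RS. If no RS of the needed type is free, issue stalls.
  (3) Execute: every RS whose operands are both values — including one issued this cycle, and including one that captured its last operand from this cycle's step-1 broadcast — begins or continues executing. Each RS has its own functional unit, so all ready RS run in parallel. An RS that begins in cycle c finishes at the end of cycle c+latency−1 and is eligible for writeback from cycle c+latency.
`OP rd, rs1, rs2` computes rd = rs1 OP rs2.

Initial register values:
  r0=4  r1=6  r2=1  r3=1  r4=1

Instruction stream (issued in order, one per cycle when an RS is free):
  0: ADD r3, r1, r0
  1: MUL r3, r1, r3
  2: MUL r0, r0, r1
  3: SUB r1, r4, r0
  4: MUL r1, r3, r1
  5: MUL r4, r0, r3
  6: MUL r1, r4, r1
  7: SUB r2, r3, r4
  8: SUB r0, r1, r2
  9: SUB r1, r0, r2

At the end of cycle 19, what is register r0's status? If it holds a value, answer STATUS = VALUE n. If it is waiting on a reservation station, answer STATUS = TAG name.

cycle 1: issue ADD r3<-Add1 // r0:4,r1:6,r2:1,r3:Add1,r4:1
cycle 2: issue MUL r3<-Mul1 // r0:4,r1:6,r2:1,r3:Mul1,r4:1
cycle 3: CDB Add1=10; issue MUL r0<-Mul2 // r0:Mul2,r1:6,r2:1,r3:Mul1,r4:1
cycle 4: issue SUB r1<-Add1 // r0:Mul2,r1:Add1,r2:1,r3:Mul1,r4:1
cycle 5: stall // r0:Mul2,r1:Add1,r2:1,r3:Mul1,r4:1
cycle 6: stall // r0:Mul2,r1:Add1,r2:1,r3:Mul1,r4:1
cycle 7: CDB Mul1=60; issue MUL r1<-Mul1 // r0:Mul2,r1:Mul1,r2:1,r3:60,r4:1
cycle 8: CDB Mul2=24; issue MUL r4<-Mul2 // r0:24,r1:Mul1,r2:1,r3:60,r4:Mul2
cycle 9: stall // r0:24,r1:Mul1,r2:1,r3:60,r4:Mul2
cycle 10: CDB Add1=-23; stall // r0:24,r1:Mul1,r2:1,r3:60,r4:Mul2
cycle 11: stall // r0:24,r1:Mul1,r2:1,r3:60,r4:Mul2
cycle 12: CDB Mul2=1440; issue MUL r1<-Mul2 // r0:24,r1:Mul2,r2:1,r3:60,r4:1440
cycle 13: issue SUB r2<-Add1 // r0:24,r1:Mul2,r2:Add1,r3:60,r4:1440
cycle 14: CDB Mul1=-1380; issue SUB r0<-Add2 // r0:Add2,r1:Mul2,r2:Add1,r3:60,r4:1440
cycle 15: CDB Add1=-1380; issue SUB r1<-Add1 // r0:Add2,r1:Add1,r2:-1380,r3:60,r4:1440
cycle 16: - // r0:Add2,r1:Add1,r2:-1380,r3:60,r4:1440
cycle 17: - // r0:Add2,r1:Add1,r2:-1380,r3:60,r4:1440
cycle 18: CDB Mul2=-1987200 // r0:Add2,r1:Add1,r2:-1380,r3:60,r4:1440
cycle 19: - // r0:Add2,r1:Add1,r2:-1380,r3:60,r4:1440

STATUS = TAG Add2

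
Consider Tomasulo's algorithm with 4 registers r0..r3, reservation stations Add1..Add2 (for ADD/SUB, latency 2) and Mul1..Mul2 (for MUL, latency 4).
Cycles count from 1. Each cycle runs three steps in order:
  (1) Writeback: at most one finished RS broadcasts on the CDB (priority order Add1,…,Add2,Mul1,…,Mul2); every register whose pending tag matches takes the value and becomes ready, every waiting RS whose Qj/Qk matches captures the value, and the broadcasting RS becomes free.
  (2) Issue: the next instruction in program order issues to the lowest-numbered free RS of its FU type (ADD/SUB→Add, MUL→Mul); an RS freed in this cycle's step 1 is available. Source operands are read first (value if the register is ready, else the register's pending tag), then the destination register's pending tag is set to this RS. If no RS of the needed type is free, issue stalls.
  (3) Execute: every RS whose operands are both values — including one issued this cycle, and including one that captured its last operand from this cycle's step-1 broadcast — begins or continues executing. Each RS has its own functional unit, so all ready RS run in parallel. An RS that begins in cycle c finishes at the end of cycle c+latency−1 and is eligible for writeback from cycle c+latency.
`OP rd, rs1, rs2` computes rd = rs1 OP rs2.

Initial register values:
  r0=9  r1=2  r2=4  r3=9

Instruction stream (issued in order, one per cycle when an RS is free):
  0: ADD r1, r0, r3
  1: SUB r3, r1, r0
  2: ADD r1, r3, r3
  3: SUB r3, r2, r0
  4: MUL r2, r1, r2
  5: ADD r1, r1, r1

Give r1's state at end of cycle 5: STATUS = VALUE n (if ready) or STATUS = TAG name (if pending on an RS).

cycle 1: issue ADD r1<-Add1 // r0:9,r1:Add1,r2:4,r3:9
cycle 2: issue SUB r3<-Add2 // r0:9,r1:Add1,r2:4,r3:Add2
cycle 3: CDB Add1=18; issue ADD r1<-Add1 // r0:9,r1:Add1,r2:4,r3:Add2
cycle 4: stall // r0:9,r1:Add1,r2:4,r3:Add2
cycle 5: CDB Add2=9; issue SUB r3<-Add2 // r0:9,r1:Add1,r2:4,r3:Add2

STATUS = TAG Add1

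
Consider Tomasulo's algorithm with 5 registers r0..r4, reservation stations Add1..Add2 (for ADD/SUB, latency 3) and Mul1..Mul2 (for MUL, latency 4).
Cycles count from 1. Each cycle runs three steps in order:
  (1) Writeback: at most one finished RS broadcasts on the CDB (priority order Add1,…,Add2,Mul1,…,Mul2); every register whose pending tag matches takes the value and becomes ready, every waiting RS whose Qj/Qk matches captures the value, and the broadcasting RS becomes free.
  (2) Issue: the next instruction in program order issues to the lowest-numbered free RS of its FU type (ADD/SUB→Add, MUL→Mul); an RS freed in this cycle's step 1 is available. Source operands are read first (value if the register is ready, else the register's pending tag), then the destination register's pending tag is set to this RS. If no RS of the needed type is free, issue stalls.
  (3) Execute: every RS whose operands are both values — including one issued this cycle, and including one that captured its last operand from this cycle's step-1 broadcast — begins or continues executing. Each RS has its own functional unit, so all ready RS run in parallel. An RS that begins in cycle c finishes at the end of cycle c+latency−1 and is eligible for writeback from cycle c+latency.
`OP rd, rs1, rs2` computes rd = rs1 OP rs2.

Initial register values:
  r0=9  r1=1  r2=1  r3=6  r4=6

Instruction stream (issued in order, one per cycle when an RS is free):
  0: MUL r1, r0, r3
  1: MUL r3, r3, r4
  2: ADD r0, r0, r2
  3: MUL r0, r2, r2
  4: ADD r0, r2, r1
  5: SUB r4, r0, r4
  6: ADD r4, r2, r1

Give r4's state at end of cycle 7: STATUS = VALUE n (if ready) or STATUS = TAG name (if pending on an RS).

STATUS = TAG Add2

cycle 1: issue MUL r1<-Mul1 // r0:9,r1:Mul1,r2:1,r3:6,r4:6
cycle 2: issue MUL r3<-Mul2 // r0:9,r1:Mul1,r2:1,r3:Mul2,r4:6
cycle 3: issue ADD r0<-Add1 // r0:Add1,r1:Mul1,r2:1,r3:Mul2,r4:6
cycle 4: stall // r0:Add1,r1:Mul1,r2:1,r3:Mul2,r4:6
cycle 5: CDB Mul1=54; issue MUL r0<-Mul1 // r0:Mul1,r1:54,r2:1,r3:Mul2,r4:6
cycle 6: CDB Add1=10; issue ADD r0<-Add1 // r0:Add1,r1:54,r2:1,r3:Mul2,r4:6
cycle 7: CDB Mul2=36; issue SUB r4<-Add2 // r0:Add1,r1:54,r2:1,r3:36,r4:Add2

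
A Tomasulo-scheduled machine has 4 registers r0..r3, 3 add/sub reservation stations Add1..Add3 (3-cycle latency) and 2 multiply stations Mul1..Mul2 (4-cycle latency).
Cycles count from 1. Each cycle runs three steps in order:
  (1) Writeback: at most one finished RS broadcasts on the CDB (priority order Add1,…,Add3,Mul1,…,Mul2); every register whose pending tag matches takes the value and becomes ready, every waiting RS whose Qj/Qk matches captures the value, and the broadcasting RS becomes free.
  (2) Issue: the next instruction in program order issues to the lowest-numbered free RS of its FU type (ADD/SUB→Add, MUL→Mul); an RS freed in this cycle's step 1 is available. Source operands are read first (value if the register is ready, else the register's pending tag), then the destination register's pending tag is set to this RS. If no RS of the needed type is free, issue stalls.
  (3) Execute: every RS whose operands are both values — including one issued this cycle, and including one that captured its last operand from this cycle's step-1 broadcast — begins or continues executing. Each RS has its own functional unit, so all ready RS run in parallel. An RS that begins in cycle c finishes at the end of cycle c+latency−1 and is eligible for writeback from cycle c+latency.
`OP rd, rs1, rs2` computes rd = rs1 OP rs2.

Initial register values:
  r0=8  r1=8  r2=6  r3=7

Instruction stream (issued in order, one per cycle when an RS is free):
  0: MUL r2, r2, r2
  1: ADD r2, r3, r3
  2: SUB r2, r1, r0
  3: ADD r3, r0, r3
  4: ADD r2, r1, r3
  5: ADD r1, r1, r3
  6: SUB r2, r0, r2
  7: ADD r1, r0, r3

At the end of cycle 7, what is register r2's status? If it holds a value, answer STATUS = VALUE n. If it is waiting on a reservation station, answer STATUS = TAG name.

c1: issue MUL r2<-Mul1 | r0:8,r1:8,r2:Mul1,r3:7
c2: issue ADD r2<-Add1 | r0:8,r1:8,r2:Add1,r3:7
c3: issue SUB r2<-Add2 | r0:8,r1:8,r2:Add2,r3:7
c4: issue ADD r3<-Add3 | r0:8,r1:8,r2:Add2,r3:Add3
c5: CDB Add1=14; issue ADD r2<-Add1 | r0:8,r1:8,r2:Add1,r3:Add3
c6: CDB Add2=0; issue ADD r1<-Add2 | r0:8,r1:Add2,r2:Add1,r3:Add3
c7: CDB Add3=15; issue SUB r2<-Add3 | r0:8,r1:Add2,r2:Add3,r3:15

STATUS = TAG Add3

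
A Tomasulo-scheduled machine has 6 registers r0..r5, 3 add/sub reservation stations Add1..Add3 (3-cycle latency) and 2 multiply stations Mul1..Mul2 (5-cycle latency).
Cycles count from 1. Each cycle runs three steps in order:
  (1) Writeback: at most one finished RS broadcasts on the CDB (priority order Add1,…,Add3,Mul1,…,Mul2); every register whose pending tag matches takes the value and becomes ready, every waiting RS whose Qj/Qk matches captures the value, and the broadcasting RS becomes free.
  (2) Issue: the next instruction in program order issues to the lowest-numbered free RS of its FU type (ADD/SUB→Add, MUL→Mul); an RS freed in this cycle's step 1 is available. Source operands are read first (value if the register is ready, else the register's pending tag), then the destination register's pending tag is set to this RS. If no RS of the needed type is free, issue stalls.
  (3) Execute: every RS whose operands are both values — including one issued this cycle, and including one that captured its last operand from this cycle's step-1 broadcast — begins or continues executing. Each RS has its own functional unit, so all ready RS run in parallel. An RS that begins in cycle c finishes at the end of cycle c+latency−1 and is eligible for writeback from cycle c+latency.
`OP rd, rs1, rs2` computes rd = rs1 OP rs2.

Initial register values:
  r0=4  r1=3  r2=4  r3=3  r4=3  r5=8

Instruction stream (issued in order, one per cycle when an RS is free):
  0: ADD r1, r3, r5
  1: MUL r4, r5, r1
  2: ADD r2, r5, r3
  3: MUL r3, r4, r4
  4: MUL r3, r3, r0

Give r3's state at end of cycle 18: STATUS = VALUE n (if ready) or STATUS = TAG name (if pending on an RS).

STATUS = TAG Mul1

c1: issue ADD r1<-Add1 | r0:4,r1:Add1,r2:4,r3:3,r4:3,r5:8
c2: issue MUL r4<-Mul1 | r0:4,r1:Add1,r2:4,r3:3,r4:Mul1,r5:8
c3: issue ADD r2<-Add2 | r0:4,r1:Add1,r2:Add2,r3:3,r4:Mul1,r5:8
c4: CDB Add1=11; issue MUL r3<-Mul2 | r0:4,r1:11,r2:Add2,r3:Mul2,r4:Mul1,r5:8
c5: stall | r0:4,r1:11,r2:Add2,r3:Mul2,r4:Mul1,r5:8
c6: CDB Add2=11; stall | r0:4,r1:11,r2:11,r3:Mul2,r4:Mul1,r5:8
c7: stall | r0:4,r1:11,r2:11,r3:Mul2,r4:Mul1,r5:8
c8: stall | r0:4,r1:11,r2:11,r3:Mul2,r4:Mul1,r5:8
c9: CDB Mul1=88; issue MUL r3<-Mul1 | r0:4,r1:11,r2:11,r3:Mul1,r4:88,r5:8
c10: - | r0:4,r1:11,r2:11,r3:Mul1,r4:88,r5:8
c11: - | r0:4,r1:11,r2:11,r3:Mul1,r4:88,r5:8
c12: - | r0:4,r1:11,r2:11,r3:Mul1,r4:88,r5:8
c13: - | r0:4,r1:11,r2:11,r3:Mul1,r4:88,r5:8
c14: CDB Mul2=7744 | r0:4,r1:11,r2:11,r3:Mul1,r4:88,r5:8
c15: - | r0:4,r1:11,r2:11,r3:Mul1,r4:88,r5:8
c16: - | r0:4,r1:11,r2:11,r3:Mul1,r4:88,r5:8
c17: - | r0:4,r1:11,r2:11,r3:Mul1,r4:88,r5:8
c18: - | r0:4,r1:11,r2:11,r3:Mul1,r4:88,r5:8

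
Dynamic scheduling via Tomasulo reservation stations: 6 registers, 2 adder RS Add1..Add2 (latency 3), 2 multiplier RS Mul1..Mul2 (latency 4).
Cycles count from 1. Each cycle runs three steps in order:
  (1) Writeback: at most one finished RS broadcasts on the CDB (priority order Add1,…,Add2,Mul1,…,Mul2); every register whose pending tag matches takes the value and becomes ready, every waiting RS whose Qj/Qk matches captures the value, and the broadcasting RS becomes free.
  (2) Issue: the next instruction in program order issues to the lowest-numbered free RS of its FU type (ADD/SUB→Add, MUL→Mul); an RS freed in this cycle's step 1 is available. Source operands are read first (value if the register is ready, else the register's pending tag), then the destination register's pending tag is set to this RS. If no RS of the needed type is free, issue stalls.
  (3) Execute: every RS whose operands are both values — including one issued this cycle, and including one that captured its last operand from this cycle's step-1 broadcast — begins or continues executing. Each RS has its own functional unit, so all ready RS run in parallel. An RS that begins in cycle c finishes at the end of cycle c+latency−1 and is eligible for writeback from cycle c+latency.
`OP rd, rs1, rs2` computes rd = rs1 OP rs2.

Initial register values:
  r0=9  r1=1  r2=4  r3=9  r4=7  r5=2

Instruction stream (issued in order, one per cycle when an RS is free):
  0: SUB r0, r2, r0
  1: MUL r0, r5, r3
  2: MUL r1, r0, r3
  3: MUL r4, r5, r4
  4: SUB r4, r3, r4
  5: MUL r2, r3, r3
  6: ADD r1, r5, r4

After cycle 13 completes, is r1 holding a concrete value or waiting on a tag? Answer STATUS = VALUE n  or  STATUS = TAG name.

STATUS = TAG Add2

  c1: issue SUB r0<-Add1  regs: r0:Add1,r1:1,r2:4,r3:9,r4:7,r5:2
  c2: issue MUL r0<-Mul1  regs: r0:Mul1,r1:1,r2:4,r3:9,r4:7,r5:2
  c3: issue MUL r1<-Mul2  regs: r0:Mul1,r1:Mul2,r2:4,r3:9,r4:7,r5:2
  c4: CDB Add1=-5; stall  regs: r0:Mul1,r1:Mul2,r2:4,r3:9,r4:7,r5:2
  c5: stall  regs: r0:Mul1,r1:Mul2,r2:4,r3:9,r4:7,r5:2
  c6: CDB Mul1=18; issue MUL r4<-Mul1  regs: r0:18,r1:Mul2,r2:4,r3:9,r4:Mul1,r5:2
  c7: issue SUB r4<-Add1  regs: r0:18,r1:Mul2,r2:4,r3:9,r4:Add1,r5:2
  c8: stall  regs: r0:18,r1:Mul2,r2:4,r3:9,r4:Add1,r5:2
  c9: stall  regs: r0:18,r1:Mul2,r2:4,r3:9,r4:Add1,r5:2
  c10: CDB Mul1=14; issue MUL r2<-Mul1  regs: r0:18,r1:Mul2,r2:Mul1,r3:9,r4:Add1,r5:2
  c11: CDB Mul2=162; issue ADD r1<-Add2  regs: r0:18,r1:Add2,r2:Mul1,r3:9,r4:Add1,r5:2
  c12: -  regs: r0:18,r1:Add2,r2:Mul1,r3:9,r4:Add1,r5:2
  c13: CDB Add1=-5  regs: r0:18,r1:Add2,r2:Mul1,r3:9,r4:-5,r5:2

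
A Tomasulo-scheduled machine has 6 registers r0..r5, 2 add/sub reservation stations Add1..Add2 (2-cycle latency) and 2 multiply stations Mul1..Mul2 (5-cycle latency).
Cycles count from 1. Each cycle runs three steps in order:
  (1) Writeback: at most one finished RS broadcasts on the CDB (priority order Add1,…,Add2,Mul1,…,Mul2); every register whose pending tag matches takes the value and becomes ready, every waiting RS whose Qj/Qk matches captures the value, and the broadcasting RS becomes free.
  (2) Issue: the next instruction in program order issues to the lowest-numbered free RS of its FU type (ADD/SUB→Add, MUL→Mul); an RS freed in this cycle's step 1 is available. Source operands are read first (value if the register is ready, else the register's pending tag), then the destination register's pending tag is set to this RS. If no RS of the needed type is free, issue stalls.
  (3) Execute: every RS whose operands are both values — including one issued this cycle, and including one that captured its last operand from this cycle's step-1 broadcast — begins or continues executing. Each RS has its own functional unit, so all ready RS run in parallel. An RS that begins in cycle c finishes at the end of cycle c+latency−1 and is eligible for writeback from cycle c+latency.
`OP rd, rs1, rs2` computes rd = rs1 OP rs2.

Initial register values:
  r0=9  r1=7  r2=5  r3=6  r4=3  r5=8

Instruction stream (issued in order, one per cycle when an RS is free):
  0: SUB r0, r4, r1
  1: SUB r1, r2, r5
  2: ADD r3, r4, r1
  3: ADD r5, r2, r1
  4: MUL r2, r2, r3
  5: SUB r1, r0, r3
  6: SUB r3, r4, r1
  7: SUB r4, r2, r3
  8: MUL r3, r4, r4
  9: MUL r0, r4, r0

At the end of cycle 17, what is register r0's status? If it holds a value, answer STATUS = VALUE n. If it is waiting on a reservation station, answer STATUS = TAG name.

cycle 1: issue SUB r0<-Add1 // r0:Add1,r1:7,r2:5,r3:6,r4:3,r5:8
cycle 2: issue SUB r1<-Add2 // r0:Add1,r1:Add2,r2:5,r3:6,r4:3,r5:8
cycle 3: CDB Add1=-4; issue ADD r3<-Add1 // r0:-4,r1:Add2,r2:5,r3:Add1,r4:3,r5:8
cycle 4: CDB Add2=-3; issue ADD r5<-Add2 // r0:-4,r1:-3,r2:5,r3:Add1,r4:3,r5:Add2
cycle 5: issue MUL r2<-Mul1 // r0:-4,r1:-3,r2:Mul1,r3:Add1,r4:3,r5:Add2
cycle 6: CDB Add1=0; issue SUB r1<-Add1 // r0:-4,r1:Add1,r2:Mul1,r3:0,r4:3,r5:Add2
cycle 7: CDB Add2=2; issue SUB r3<-Add2 // r0:-4,r1:Add1,r2:Mul1,r3:Add2,r4:3,r5:2
cycle 8: CDB Add1=-4; issue SUB r4<-Add1 // r0:-4,r1:-4,r2:Mul1,r3:Add2,r4:Add1,r5:2
cycle 9: issue MUL r3<-Mul2 // r0:-4,r1:-4,r2:Mul1,r3:Mul2,r4:Add1,r5:2
cycle 10: CDB Add2=7; stall // r0:-4,r1:-4,r2:Mul1,r3:Mul2,r4:Add1,r5:2
cycle 11: CDB Mul1=0; issue MUL r0<-Mul1 // r0:Mul1,r1:-4,r2:0,r3:Mul2,r4:Add1,r5:2
cycle 12: - // r0:Mul1,r1:-4,r2:0,r3:Mul2,r4:Add1,r5:2
cycle 13: CDB Add1=-7 // r0:Mul1,r1:-4,r2:0,r3:Mul2,r4:-7,r5:2
cycle 14: - // r0:Mul1,r1:-4,r2:0,r3:Mul2,r4:-7,r5:2
cycle 15: - // r0:Mul1,r1:-4,r2:0,r3:Mul2,r4:-7,r5:2
cycle 16: - // r0:Mul1,r1:-4,r2:0,r3:Mul2,r4:-7,r5:2
cycle 17: - // r0:Mul1,r1:-4,r2:0,r3:Mul2,r4:-7,r5:2

STATUS = TAG Mul1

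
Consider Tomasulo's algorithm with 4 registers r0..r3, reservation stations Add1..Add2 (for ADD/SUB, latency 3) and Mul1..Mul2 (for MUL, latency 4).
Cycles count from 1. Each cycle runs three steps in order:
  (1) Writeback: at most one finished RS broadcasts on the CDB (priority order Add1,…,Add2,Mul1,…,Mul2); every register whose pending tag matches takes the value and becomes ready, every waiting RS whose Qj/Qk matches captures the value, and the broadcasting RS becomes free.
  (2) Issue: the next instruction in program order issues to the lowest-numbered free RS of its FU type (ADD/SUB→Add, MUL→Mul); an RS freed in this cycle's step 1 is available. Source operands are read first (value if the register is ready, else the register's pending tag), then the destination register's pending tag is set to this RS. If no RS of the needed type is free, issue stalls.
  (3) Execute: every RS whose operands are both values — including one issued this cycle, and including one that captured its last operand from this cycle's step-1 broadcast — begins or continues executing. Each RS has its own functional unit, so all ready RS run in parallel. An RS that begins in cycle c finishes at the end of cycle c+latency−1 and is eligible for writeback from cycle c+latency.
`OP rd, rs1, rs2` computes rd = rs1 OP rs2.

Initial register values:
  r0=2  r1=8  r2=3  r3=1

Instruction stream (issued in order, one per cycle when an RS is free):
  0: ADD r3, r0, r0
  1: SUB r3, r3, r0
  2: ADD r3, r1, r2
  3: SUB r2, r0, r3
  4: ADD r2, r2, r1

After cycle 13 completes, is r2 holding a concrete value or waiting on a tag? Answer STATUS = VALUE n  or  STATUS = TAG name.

  c1: issue ADD r3<-Add1  regs: r0:2,r1:8,r2:3,r3:Add1
  c2: issue SUB r3<-Add2  regs: r0:2,r1:8,r2:3,r3:Add2
  c3: stall  regs: r0:2,r1:8,r2:3,r3:Add2
  c4: CDB Add1=4; issue ADD r3<-Add1  regs: r0:2,r1:8,r2:3,r3:Add1
  c5: stall  regs: r0:2,r1:8,r2:3,r3:Add1
  c6: stall  regs: r0:2,r1:8,r2:3,r3:Add1
  c7: CDB Add1=11; issue SUB r2<-Add1  regs: r0:2,r1:8,r2:Add1,r3:11
  c8: CDB Add2=2; issue ADD r2<-Add2  regs: r0:2,r1:8,r2:Add2,r3:11
  c9: -  regs: r0:2,r1:8,r2:Add2,r3:11
  c10: CDB Add1=-9  regs: r0:2,r1:8,r2:Add2,r3:11
  c11: -  regs: r0:2,r1:8,r2:Add2,r3:11
  c12: -  regs: r0:2,r1:8,r2:Add2,r3:11
  c13: CDB Add2=-1  regs: r0:2,r1:8,r2:-1,r3:11

STATUS = VALUE -1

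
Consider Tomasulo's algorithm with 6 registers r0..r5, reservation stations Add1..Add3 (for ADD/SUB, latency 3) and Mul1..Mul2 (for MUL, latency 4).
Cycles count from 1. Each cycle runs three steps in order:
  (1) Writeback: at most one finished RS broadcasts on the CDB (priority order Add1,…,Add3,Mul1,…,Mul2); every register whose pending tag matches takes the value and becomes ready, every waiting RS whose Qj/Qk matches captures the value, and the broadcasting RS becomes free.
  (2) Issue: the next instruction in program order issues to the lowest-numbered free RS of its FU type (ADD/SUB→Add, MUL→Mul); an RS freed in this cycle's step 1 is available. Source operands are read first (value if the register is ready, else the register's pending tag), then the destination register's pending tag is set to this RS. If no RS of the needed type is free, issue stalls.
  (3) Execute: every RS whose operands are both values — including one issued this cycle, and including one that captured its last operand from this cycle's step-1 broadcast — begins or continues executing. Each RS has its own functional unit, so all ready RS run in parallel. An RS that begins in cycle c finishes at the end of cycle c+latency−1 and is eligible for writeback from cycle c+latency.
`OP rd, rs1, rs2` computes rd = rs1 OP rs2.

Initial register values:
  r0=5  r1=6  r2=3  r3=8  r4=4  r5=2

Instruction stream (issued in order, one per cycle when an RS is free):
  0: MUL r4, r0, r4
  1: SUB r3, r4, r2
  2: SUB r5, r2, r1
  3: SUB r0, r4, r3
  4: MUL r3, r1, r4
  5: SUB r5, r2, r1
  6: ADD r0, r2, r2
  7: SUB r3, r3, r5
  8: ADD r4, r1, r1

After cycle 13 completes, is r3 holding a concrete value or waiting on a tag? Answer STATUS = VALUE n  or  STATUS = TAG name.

STATUS = VALUE 123

cycle 1: issue MUL r4<-Mul1 // r0:5,r1:6,r2:3,r3:8,r4:Mul1,r5:2
cycle 2: issue SUB r3<-Add1 // r0:5,r1:6,r2:3,r3:Add1,r4:Mul1,r5:2
cycle 3: issue SUB r5<-Add2 // r0:5,r1:6,r2:3,r3:Add1,r4:Mul1,r5:Add2
cycle 4: issue SUB r0<-Add3 // r0:Add3,r1:6,r2:3,r3:Add1,r4:Mul1,r5:Add2
cycle 5: CDB Mul1=20; issue MUL r3<-Mul1 // r0:Add3,r1:6,r2:3,r3:Mul1,r4:20,r5:Add2
cycle 6: CDB Add2=-3; issue SUB r5<-Add2 // r0:Add3,r1:6,r2:3,r3:Mul1,r4:20,r5:Add2
cycle 7: stall // r0:Add3,r1:6,r2:3,r3:Mul1,r4:20,r5:Add2
cycle 8: CDB Add1=17; issue ADD r0<-Add1 // r0:Add1,r1:6,r2:3,r3:Mul1,r4:20,r5:Add2
cycle 9: CDB Add2=-3; issue SUB r3<-Add2 // r0:Add1,r1:6,r2:3,r3:Add2,r4:20,r5:-3
cycle 10: CDB Mul1=120; stall // r0:Add1,r1:6,r2:3,r3:Add2,r4:20,r5:-3
cycle 11: CDB Add1=6; issue ADD r4<-Add1 // r0:6,r1:6,r2:3,r3:Add2,r4:Add1,r5:-3
cycle 12: CDB Add3=3 // r0:6,r1:6,r2:3,r3:Add2,r4:Add1,r5:-3
cycle 13: CDB Add2=123 // r0:6,r1:6,r2:3,r3:123,r4:Add1,r5:-3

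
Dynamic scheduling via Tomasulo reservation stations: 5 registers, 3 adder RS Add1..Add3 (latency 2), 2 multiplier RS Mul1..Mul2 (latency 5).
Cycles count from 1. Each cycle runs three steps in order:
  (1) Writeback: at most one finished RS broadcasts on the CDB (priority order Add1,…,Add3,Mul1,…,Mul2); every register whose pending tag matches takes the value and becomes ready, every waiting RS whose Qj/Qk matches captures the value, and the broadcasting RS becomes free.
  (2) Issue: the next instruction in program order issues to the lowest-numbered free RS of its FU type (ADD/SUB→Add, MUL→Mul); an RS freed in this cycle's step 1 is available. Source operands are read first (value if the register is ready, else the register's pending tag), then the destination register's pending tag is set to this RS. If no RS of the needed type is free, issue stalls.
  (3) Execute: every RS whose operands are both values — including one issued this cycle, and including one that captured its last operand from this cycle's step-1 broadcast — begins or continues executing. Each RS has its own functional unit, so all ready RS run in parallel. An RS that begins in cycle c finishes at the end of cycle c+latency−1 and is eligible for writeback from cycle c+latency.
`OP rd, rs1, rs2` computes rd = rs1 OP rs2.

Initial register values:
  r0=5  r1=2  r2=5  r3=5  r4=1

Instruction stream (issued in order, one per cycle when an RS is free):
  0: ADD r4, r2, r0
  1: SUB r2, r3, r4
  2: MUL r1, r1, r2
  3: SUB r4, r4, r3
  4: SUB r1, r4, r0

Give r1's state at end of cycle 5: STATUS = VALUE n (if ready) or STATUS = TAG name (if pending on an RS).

cycle 1: issue ADD r4<-Add1 // r0:5,r1:2,r2:5,r3:5,r4:Add1
cycle 2: issue SUB r2<-Add2 // r0:5,r1:2,r2:Add2,r3:5,r4:Add1
cycle 3: CDB Add1=10; issue MUL r1<-Mul1 // r0:5,r1:Mul1,r2:Add2,r3:5,r4:10
cycle 4: issue SUB r4<-Add1 // r0:5,r1:Mul1,r2:Add2,r3:5,r4:Add1
cycle 5: CDB Add2=-5; issue SUB r1<-Add2 // r0:5,r1:Add2,r2:-5,r3:5,r4:Add1

STATUS = TAG Add2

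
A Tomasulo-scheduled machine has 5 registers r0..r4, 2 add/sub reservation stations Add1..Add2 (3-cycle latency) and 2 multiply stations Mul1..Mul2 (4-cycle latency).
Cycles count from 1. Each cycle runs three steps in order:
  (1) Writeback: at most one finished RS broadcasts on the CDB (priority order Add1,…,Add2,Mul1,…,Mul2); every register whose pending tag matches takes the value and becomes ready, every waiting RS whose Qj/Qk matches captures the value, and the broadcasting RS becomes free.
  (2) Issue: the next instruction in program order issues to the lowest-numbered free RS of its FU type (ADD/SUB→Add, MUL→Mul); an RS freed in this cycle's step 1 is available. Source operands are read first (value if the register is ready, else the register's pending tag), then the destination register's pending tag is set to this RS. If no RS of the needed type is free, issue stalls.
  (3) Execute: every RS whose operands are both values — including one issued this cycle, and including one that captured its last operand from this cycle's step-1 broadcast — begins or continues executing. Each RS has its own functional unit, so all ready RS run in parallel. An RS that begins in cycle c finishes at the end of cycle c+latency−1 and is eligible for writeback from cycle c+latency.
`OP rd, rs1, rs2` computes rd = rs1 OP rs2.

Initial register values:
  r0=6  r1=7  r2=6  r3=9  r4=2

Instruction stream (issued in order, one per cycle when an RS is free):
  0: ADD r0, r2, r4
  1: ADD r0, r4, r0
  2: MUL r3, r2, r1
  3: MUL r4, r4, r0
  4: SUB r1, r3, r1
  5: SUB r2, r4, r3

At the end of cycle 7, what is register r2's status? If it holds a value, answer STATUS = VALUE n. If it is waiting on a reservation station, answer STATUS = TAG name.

STATUS = TAG Add2

cycle 1: issue ADD r0<-Add1 // r0:Add1,r1:7,r2:6,r3:9,r4:2
cycle 2: issue ADD r0<-Add2 // r0:Add2,r1:7,r2:6,r3:9,r4:2
cycle 3: issue MUL r3<-Mul1 // r0:Add2,r1:7,r2:6,r3:Mul1,r4:2
cycle 4: CDB Add1=8; issue MUL r4<-Mul2 // r0:Add2,r1:7,r2:6,r3:Mul1,r4:Mul2
cycle 5: issue SUB r1<-Add1 // r0:Add2,r1:Add1,r2:6,r3:Mul1,r4:Mul2
cycle 6: stall // r0:Add2,r1:Add1,r2:6,r3:Mul1,r4:Mul2
cycle 7: CDB Add2=10; issue SUB r2<-Add2 // r0:10,r1:Add1,r2:Add2,r3:Mul1,r4:Mul2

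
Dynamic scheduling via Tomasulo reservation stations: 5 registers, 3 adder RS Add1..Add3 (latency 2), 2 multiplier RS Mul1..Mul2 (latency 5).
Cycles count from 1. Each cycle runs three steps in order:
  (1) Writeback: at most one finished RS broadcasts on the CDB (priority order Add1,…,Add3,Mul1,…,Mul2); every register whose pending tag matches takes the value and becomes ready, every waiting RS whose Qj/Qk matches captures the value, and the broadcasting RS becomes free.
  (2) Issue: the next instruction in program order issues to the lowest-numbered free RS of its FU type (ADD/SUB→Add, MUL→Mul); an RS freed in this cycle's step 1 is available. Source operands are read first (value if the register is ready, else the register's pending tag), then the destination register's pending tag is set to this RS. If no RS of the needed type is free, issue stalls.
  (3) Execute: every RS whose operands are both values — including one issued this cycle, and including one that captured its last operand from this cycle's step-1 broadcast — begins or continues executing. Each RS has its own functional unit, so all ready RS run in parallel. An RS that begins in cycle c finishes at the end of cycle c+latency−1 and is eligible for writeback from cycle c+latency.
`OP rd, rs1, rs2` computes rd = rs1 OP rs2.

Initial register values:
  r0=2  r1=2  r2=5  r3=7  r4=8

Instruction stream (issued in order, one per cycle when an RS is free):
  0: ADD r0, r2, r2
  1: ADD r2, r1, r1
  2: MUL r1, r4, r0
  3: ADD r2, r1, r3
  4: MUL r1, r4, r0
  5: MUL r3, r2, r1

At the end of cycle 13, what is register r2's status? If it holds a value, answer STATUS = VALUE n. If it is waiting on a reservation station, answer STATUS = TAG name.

cycle 1: issue ADD r0<-Add1 // r0:Add1,r1:2,r2:5,r3:7,r4:8
cycle 2: issue ADD r2<-Add2 // r0:Add1,r1:2,r2:Add2,r3:7,r4:8
cycle 3: CDB Add1=10; issue MUL r1<-Mul1 // r0:10,r1:Mul1,r2:Add2,r3:7,r4:8
cycle 4: CDB Add2=4; issue ADD r2<-Add1 // r0:10,r1:Mul1,r2:Add1,r3:7,r4:8
cycle 5: issue MUL r1<-Mul2 // r0:10,r1:Mul2,r2:Add1,r3:7,r4:8
cycle 6: stall // r0:10,r1:Mul2,r2:Add1,r3:7,r4:8
cycle 7: stall // r0:10,r1:Mul2,r2:Add1,r3:7,r4:8
cycle 8: CDB Mul1=80; issue MUL r3<-Mul1 // r0:10,r1:Mul2,r2:Add1,r3:Mul1,r4:8
cycle 9: - // r0:10,r1:Mul2,r2:Add1,r3:Mul1,r4:8
cycle 10: CDB Add1=87 // r0:10,r1:Mul2,r2:87,r3:Mul1,r4:8
cycle 11: CDB Mul2=80 // r0:10,r1:80,r2:87,r3:Mul1,r4:8
cycle 12: - // r0:10,r1:80,r2:87,r3:Mul1,r4:8
cycle 13: - // r0:10,r1:80,r2:87,r3:Mul1,r4:8

STATUS = VALUE 87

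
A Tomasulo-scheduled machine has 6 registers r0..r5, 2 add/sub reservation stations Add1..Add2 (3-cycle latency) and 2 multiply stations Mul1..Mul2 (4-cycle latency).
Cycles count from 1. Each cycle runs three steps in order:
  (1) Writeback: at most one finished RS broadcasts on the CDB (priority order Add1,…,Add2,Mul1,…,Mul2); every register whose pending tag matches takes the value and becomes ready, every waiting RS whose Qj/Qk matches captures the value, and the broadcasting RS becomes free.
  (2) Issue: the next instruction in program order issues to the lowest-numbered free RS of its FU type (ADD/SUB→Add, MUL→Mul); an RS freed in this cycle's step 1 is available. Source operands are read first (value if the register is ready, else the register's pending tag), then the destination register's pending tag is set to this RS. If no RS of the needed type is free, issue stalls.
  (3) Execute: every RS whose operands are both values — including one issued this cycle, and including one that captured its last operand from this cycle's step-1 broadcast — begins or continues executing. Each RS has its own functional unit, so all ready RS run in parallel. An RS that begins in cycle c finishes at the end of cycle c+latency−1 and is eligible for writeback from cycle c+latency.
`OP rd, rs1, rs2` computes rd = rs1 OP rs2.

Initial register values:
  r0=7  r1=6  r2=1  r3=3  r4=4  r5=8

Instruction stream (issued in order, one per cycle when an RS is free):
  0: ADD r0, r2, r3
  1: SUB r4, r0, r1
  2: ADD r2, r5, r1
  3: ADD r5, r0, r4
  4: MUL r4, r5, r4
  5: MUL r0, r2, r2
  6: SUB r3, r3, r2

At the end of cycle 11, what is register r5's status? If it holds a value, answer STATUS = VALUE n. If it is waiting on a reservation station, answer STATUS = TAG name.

  c1: issue ADD r0<-Add1  regs: r0:Add1,r1:6,r2:1,r3:3,r4:4,r5:8
  c2: issue SUB r4<-Add2  regs: r0:Add1,r1:6,r2:1,r3:3,r4:Add2,r5:8
  c3: stall  regs: r0:Add1,r1:6,r2:1,r3:3,r4:Add2,r5:8
  c4: CDB Add1=4; issue ADD r2<-Add1  regs: r0:4,r1:6,r2:Add1,r3:3,r4:Add2,r5:8
  c5: stall  regs: r0:4,r1:6,r2:Add1,r3:3,r4:Add2,r5:8
  c6: stall  regs: r0:4,r1:6,r2:Add1,r3:3,r4:Add2,r5:8
  c7: CDB Add1=14; issue ADD r5<-Add1  regs: r0:4,r1:6,r2:14,r3:3,r4:Add2,r5:Add1
  c8: CDB Add2=-2; issue MUL r4<-Mul1  regs: r0:4,r1:6,r2:14,r3:3,r4:Mul1,r5:Add1
  c9: issue MUL r0<-Mul2  regs: r0:Mul2,r1:6,r2:14,r3:3,r4:Mul1,r5:Add1
  c10: issue SUB r3<-Add2  regs: r0:Mul2,r1:6,r2:14,r3:Add2,r4:Mul1,r5:Add1
  c11: CDB Add1=2  regs: r0:Mul2,r1:6,r2:14,r3:Add2,r4:Mul1,r5:2

STATUS = VALUE 2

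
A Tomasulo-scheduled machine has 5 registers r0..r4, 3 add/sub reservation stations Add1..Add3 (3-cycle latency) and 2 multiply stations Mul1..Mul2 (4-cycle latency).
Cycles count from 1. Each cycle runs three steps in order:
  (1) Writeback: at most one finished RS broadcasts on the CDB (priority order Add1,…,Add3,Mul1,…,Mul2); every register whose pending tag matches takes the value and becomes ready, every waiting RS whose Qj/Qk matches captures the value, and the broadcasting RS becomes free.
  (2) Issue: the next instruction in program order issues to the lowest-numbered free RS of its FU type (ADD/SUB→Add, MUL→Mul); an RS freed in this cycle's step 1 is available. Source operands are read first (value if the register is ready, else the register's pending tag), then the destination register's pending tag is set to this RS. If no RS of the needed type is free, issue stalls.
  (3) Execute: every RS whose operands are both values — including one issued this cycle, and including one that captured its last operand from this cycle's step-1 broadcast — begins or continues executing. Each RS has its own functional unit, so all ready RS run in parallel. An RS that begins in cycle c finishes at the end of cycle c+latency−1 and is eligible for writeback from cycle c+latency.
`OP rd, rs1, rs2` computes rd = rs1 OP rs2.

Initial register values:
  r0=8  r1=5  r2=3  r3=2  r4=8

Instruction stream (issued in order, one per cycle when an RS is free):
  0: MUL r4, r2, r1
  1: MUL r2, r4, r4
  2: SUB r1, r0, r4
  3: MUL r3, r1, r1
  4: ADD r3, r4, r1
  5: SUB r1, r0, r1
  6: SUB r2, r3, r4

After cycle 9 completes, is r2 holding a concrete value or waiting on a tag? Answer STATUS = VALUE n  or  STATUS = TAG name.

STATUS = TAG Add1

  c1: issue MUL r4<-Mul1  regs: r0:8,r1:5,r2:3,r3:2,r4:Mul1
  c2: issue MUL r2<-Mul2  regs: r0:8,r1:5,r2:Mul2,r3:2,r4:Mul1
  c3: issue SUB r1<-Add1  regs: r0:8,r1:Add1,r2:Mul2,r3:2,r4:Mul1
  c4: stall  regs: r0:8,r1:Add1,r2:Mul2,r3:2,r4:Mul1
  c5: CDB Mul1=15; issue MUL r3<-Mul1  regs: r0:8,r1:Add1,r2:Mul2,r3:Mul1,r4:15
  c6: issue ADD r3<-Add2  regs: r0:8,r1:Add1,r2:Mul2,r3:Add2,r4:15
  c7: issue SUB r1<-Add3  regs: r0:8,r1:Add3,r2:Mul2,r3:Add2,r4:15
  c8: CDB Add1=-7; issue SUB r2<-Add1  regs: r0:8,r1:Add3,r2:Add1,r3:Add2,r4:15
  c9: CDB Mul2=225  regs: r0:8,r1:Add3,r2:Add1,r3:Add2,r4:15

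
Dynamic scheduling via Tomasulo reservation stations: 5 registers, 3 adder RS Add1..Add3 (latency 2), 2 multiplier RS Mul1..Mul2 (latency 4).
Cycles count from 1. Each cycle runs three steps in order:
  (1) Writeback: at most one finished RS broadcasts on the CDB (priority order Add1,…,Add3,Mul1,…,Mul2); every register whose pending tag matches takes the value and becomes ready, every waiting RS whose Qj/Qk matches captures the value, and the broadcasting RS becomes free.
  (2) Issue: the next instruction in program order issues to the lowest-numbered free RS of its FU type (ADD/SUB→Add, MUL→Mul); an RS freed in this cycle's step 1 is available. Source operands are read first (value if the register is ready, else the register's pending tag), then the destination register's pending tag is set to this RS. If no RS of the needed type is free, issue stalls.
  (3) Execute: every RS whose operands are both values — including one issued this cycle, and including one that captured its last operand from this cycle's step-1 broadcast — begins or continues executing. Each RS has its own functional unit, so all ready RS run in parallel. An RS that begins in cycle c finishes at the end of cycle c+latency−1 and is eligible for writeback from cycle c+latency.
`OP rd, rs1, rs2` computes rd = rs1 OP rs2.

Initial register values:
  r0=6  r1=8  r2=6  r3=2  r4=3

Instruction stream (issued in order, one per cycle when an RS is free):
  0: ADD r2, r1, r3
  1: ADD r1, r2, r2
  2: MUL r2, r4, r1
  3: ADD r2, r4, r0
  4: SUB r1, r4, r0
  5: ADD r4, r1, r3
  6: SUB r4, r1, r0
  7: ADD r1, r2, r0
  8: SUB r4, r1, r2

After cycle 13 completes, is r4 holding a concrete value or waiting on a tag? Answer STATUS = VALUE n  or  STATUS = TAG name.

STATUS = VALUE 6

c1: issue ADD r2<-Add1 | r0:6,r1:8,r2:Add1,r3:2,r4:3
c2: issue ADD r1<-Add2 | r0:6,r1:Add2,r2:Add1,r3:2,r4:3
c3: CDB Add1=10; issue MUL r2<-Mul1 | r0:6,r1:Add2,r2:Mul1,r3:2,r4:3
c4: issue ADD r2<-Add1 | r0:6,r1:Add2,r2:Add1,r3:2,r4:3
c5: CDB Add2=20; issue SUB r1<-Add2 | r0:6,r1:Add2,r2:Add1,r3:2,r4:3
c6: CDB Add1=9; issue ADD r4<-Add1 | r0:6,r1:Add2,r2:9,r3:2,r4:Add1
c7: CDB Add2=-3; issue SUB r4<-Add2 | r0:6,r1:-3,r2:9,r3:2,r4:Add2
c8: issue ADD r1<-Add3 | r0:6,r1:Add3,r2:9,r3:2,r4:Add2
c9: CDB Add1=-1; issue SUB r4<-Add1 | r0:6,r1:Add3,r2:9,r3:2,r4:Add1
c10: CDB Add2=-9 | r0:6,r1:Add3,r2:9,r3:2,r4:Add1
c11: CDB Add3=15 | r0:6,r1:15,r2:9,r3:2,r4:Add1
c12: CDB Mul1=60 | r0:6,r1:15,r2:9,r3:2,r4:Add1
c13: CDB Add1=6 | r0:6,r1:15,r2:9,r3:2,r4:6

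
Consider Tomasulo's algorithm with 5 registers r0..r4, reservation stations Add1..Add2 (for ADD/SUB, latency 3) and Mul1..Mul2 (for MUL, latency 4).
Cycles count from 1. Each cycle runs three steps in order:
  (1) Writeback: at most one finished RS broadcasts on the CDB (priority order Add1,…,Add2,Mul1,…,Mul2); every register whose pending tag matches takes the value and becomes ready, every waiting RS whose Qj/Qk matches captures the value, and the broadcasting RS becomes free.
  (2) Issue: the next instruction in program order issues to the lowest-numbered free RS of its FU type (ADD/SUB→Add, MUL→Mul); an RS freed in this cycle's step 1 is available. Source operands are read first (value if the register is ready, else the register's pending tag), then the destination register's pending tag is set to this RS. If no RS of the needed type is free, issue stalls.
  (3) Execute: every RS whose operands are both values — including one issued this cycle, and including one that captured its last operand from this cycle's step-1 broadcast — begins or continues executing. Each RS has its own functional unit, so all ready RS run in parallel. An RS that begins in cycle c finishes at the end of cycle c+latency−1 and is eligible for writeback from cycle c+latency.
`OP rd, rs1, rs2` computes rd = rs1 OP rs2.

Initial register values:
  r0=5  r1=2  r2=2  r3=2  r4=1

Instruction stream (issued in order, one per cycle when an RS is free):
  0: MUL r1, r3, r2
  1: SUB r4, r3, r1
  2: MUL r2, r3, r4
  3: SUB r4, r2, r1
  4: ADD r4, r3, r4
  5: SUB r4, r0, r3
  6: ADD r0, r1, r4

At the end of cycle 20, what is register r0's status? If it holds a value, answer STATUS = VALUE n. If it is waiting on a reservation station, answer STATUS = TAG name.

STATUS = TAG Add1

c1: issue MUL r1<-Mul1 | r0:5,r1:Mul1,r2:2,r3:2,r4:1
c2: issue SUB r4<-Add1 | r0:5,r1:Mul1,r2:2,r3:2,r4:Add1
c3: issue MUL r2<-Mul2 | r0:5,r1:Mul1,r2:Mul2,r3:2,r4:Add1
c4: issue SUB r4<-Add2 | r0:5,r1:Mul1,r2:Mul2,r3:2,r4:Add2
c5: CDB Mul1=4; stall | r0:5,r1:4,r2:Mul2,r3:2,r4:Add2
c6: stall | r0:5,r1:4,r2:Mul2,r3:2,r4:Add2
c7: stall | r0:5,r1:4,r2:Mul2,r3:2,r4:Add2
c8: CDB Add1=-2; issue ADD r4<-Add1 | r0:5,r1:4,r2:Mul2,r3:2,r4:Add1
c9: stall | r0:5,r1:4,r2:Mul2,r3:2,r4:Add1
c10: stall | r0:5,r1:4,r2:Mul2,r3:2,r4:Add1
c11: stall | r0:5,r1:4,r2:Mul2,r3:2,r4:Add1
c12: CDB Mul2=-4; stall | r0:5,r1:4,r2:-4,r3:2,r4:Add1
c13: stall | r0:5,r1:4,r2:-4,r3:2,r4:Add1
c14: stall | r0:5,r1:4,r2:-4,r3:2,r4:Add1
c15: CDB Add2=-8; issue SUB r4<-Add2 | r0:5,r1:4,r2:-4,r3:2,r4:Add2
c16: stall | r0:5,r1:4,r2:-4,r3:2,r4:Add2
c17: stall | r0:5,r1:4,r2:-4,r3:2,r4:Add2
c18: CDB Add1=-6; issue ADD r0<-Add1 | r0:Add1,r1:4,r2:-4,r3:2,r4:Add2
c19: CDB Add2=3 | r0:Add1,r1:4,r2:-4,r3:2,r4:3
c20: - | r0:Add1,r1:4,r2:-4,r3:2,r4:3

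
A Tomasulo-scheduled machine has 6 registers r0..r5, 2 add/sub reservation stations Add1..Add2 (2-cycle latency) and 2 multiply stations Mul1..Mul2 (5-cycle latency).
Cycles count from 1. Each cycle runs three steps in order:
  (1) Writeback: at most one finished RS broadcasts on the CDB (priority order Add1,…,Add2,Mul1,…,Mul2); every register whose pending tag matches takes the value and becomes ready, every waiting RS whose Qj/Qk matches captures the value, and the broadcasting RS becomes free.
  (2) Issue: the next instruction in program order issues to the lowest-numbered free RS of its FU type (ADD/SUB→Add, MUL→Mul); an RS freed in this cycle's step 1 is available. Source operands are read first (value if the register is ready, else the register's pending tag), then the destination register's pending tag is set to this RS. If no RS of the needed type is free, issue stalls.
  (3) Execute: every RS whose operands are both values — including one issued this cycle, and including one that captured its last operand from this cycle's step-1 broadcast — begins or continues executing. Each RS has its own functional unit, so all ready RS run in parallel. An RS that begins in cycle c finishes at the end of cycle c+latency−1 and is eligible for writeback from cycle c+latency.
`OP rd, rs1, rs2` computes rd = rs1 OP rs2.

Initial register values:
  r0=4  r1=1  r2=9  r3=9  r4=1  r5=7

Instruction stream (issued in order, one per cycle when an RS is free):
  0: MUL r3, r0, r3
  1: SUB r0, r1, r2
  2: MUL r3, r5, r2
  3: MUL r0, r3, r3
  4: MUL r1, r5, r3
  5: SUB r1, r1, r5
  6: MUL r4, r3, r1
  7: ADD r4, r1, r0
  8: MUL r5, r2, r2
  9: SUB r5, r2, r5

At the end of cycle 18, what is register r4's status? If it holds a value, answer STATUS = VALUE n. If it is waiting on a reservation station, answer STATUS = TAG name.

STATUS = VALUE 4403

  c1: issue MUL r3<-Mul1  regs: r0:4,r1:1,r2:9,r3:Mul1,r4:1,r5:7
  c2: issue SUB r0<-Add1  regs: r0:Add1,r1:1,r2:9,r3:Mul1,r4:1,r5:7
  c3: issue MUL r3<-Mul2  regs: r0:Add1,r1:1,r2:9,r3:Mul2,r4:1,r5:7
  c4: CDB Add1=-8; stall  regs: r0:-8,r1:1,r2:9,r3:Mul2,r4:1,r5:7
  c5: stall  regs: r0:-8,r1:1,r2:9,r3:Mul2,r4:1,r5:7
  c6: CDB Mul1=36; issue MUL r0<-Mul1  regs: r0:Mul1,r1:1,r2:9,r3:Mul2,r4:1,r5:7
  c7: stall  regs: r0:Mul1,r1:1,r2:9,r3:Mul2,r4:1,r5:7
  c8: CDB Mul2=63; issue MUL r1<-Mul2  regs: r0:Mul1,r1:Mul2,r2:9,r3:63,r4:1,r5:7
  c9: issue SUB r1<-Add1  regs: r0:Mul1,r1:Add1,r2:9,r3:63,r4:1,r5:7
  c10: stall  regs: r0:Mul1,r1:Add1,r2:9,r3:63,r4:1,r5:7
  c11: stall  regs: r0:Mul1,r1:Add1,r2:9,r3:63,r4:1,r5:7
  c12: stall  regs: r0:Mul1,r1:Add1,r2:9,r3:63,r4:1,r5:7
  c13: CDB Mul1=3969; issue MUL r4<-Mul1  regs: r0:3969,r1:Add1,r2:9,r3:63,r4:Mul1,r5:7
  c14: CDB Mul2=441; issue ADD r4<-Add2  regs: r0:3969,r1:Add1,r2:9,r3:63,r4:Add2,r5:7
  c15: issue MUL r5<-Mul2  regs: r0:3969,r1:Add1,r2:9,r3:63,r4:Add2,r5:Mul2
  c16: CDB Add1=434; issue SUB r5<-Add1  regs: r0:3969,r1:434,r2:9,r3:63,r4:Add2,r5:Add1
  c17: -  regs: r0:3969,r1:434,r2:9,r3:63,r4:Add2,r5:Add1
  c18: CDB Add2=4403  regs: r0:3969,r1:434,r2:9,r3:63,r4:4403,r5:Add1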